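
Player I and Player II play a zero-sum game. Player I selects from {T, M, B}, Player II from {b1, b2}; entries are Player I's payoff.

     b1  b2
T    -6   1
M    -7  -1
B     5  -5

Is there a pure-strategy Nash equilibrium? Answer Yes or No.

No

Row minima: T → -6, M → -7, B → -5; maximin = -5.
Column maxima: b1 → 5, b2 → 1; minimax = 1.
-5 ≠ 1, so no pure-strategy equilibrium exists.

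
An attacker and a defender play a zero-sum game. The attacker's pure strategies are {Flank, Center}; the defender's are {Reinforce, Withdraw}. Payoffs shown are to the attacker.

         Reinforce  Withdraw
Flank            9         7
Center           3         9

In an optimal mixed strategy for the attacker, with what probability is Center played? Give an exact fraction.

Row minima: Flank → 7, Center → 3; maximin = 7.
Column maxima: Reinforce → 9, Withdraw → 9; minimax = 9.
7 ≠ 9, so there is no saddle point; optimal play is mixed.
Let the attacker play Flank with probability p. Expected payoff against Reinforce: 9p + 3(1−p) = 6p + 3; against Withdraw: 7p + 9(1−p) = −2p + 9.
Setting these equal: 6p + 3 = −2p + 9 ⇒ 8p = 6 ⇒ p = 3/4, and the value is (6)·(3/4) + 3 = 15/2.
For the defender: with q = P(Reinforce), equating Flank's and Center's payoffs gives 2q + 7 = −6q + 9 ⇒ q = 1/4.

1/4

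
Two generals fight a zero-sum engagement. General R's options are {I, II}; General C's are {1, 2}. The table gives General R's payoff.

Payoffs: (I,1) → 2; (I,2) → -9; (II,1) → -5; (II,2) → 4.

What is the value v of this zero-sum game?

Row minima: I → -9, II → -5; maximin = -5.
Column maxima: 1 → 2, 2 → 4; minimax = 2.
-5 ≠ 2, so there is no saddle point; optimal play is mixed.
Let General R play I with probability p. Expected payoff against 1: 2p + (-5)(1−p) = 7p − 5; against 2: (-9)p + 4(1−p) = −13p + 4.
Setting these equal: 7p − 5 = −13p + 4 ⇒ 20p = 9 ⇒ p = 9/20, and the value is (7)·(9/20) − 5 = -37/20.
For General C: with q = P(1), equating I's and II's payoffs gives 11q − 9 = −9q + 4 ⇒ q = 13/20.

-37/20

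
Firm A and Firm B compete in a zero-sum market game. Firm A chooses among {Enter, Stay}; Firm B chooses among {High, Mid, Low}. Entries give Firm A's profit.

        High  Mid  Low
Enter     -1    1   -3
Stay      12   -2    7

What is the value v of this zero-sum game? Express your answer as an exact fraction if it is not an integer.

1/13

Row minima: Enter → -3, Stay → -2; maximin = -2.
Column maxima: High → 12, Mid → 1, Low → 7; minimax = 1.
-2 ≠ 1, so there is no saddle point; optimal play is mixed.
High is strictly dominated by Low (it gives Firm A strictly more in every row), so Firm B never plays it.
On the remaining 2×2 (Enter, Stay vs Mid, Low):
Let Firm A play Enter with probability p. Expected payoff against Mid: 1p + (-2)(1−p) = 3p − 2; against Low: (-3)p + 7(1−p) = −10p + 7.
Setting these equal: 3p − 2 = −10p + 7 ⇒ 13p = 9 ⇒ p = 9/13, and the value is (3)·(9/13) − 2 = 1/13.
For Firm B: with q = P(Mid), equating Enter's and Stay's payoffs gives 4q − 3 = −9q + 7 ⇒ q = 10/13.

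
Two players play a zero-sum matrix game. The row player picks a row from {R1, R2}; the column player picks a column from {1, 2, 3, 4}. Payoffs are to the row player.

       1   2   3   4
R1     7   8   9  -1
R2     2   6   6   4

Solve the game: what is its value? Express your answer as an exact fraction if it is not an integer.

3

Row minima: R1 → -1, R2 → 2; maximin = 2.
Column maxima: 1 → 7, 2 → 8, 3 → 9, 4 → 4; minimax = 4.
2 ≠ 4, so there is no saddle point; optimal play is mixed.
2 is strictly dominated by 1 (it gives the row player strictly more in every row), so the column player never plays it.
3 is strictly dominated by 1 (it gives the row player strictly more in every row), so the column player never plays it.
On the remaining 2×2 (R1, R2 vs 1, 4):
Let the row player play R1 with probability p. Expected payoff against 1: 7p + 2(1−p) = 5p + 2; against 4: (-1)p + 4(1−p) = −5p + 4.
Setting these equal: 5p + 2 = −5p + 4 ⇒ 10p = 2 ⇒ p = 1/5, and the value is (5)·(1/5) + 2 = 3.
For the column player: with q = P(1), equating R1's and R2's payoffs gives 8q − 1 = −2q + 4 ⇒ q = 1/2.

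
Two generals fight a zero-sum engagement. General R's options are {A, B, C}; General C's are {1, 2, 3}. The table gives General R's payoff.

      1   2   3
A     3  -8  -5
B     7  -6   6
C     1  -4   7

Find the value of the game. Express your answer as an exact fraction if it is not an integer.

-4

Row minima: A → -8, B → -6, C → -4; maximin = -4.
Column maxima: 1 → 7, 2 → -4, 3 → 7; minimax = -4.
Since maximin = minimax = -4, there is a saddle point and the value is -4.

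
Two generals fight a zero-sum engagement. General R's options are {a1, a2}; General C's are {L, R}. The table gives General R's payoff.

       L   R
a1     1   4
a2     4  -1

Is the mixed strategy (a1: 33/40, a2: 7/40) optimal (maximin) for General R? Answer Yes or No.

Against L this mix gives (33/40)·1 + (7/40)·4 = 61/40.
Against R this mix gives (33/40)·4 + (7/40)·(-1) = 25/8.
General C will play L, holding General R to 61/40. Shifting weight toward the row that does better against L would raise this floor (the equalizing mix achieves 17/8 against both L and R), so the proposed strategy is not optimal.

No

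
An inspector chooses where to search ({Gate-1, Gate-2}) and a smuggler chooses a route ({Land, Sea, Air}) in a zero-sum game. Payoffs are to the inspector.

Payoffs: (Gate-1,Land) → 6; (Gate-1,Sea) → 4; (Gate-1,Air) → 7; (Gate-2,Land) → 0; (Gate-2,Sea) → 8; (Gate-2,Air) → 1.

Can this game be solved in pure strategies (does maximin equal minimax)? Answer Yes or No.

Row minima: Gate-1 → 4, Gate-2 → 0; maximin = 4.
Column maxima: Land → 6, Sea → 8, Air → 7; minimax = 6.
4 ≠ 6, so no pure-strategy equilibrium exists.

No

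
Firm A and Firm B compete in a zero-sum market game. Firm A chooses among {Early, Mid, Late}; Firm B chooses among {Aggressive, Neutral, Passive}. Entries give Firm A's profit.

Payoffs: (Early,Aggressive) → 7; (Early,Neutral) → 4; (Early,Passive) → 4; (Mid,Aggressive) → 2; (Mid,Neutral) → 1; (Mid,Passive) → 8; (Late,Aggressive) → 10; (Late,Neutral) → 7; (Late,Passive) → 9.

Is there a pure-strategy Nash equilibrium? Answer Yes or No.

Row minima: Early → 4, Mid → 1, Late → 7; maximin = 7.
Column maxima: Aggressive → 10, Neutral → 7, Passive → 9; minimax = 7.
maximin = minimax = 7, so a saddle point exists.

Yes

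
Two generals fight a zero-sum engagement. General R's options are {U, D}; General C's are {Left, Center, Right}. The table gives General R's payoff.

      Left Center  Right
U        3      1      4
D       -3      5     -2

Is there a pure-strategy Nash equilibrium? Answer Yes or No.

No

Row minima: U → 1, D → -3; maximin = 1.
Column maxima: Left → 3, Center → 5, Right → 4; minimax = 3.
1 ≠ 3, so no pure-strategy equilibrium exists.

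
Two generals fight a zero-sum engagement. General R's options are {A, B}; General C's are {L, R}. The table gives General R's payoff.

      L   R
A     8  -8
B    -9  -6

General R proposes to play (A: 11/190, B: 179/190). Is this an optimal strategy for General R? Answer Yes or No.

Against L this mix gives (11/190)·8 + (179/190)·(-9) = -1523/190.
Against R this mix gives (11/190)·(-8) + (179/190)·(-6) = -581/95.
General C will play L, holding General R to -1523/190. Shifting weight toward the row that does better against L would raise this floor (the equalizing mix achieves -120/19 against both L and R), so the proposed strategy is not optimal.

No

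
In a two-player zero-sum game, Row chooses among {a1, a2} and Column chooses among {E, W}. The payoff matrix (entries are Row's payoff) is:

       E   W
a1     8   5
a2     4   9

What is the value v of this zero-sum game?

13/2

Row minima: a1 → 5, a2 → 4; maximin = 5.
Column maxima: E → 8, W → 9; minimax = 8.
5 ≠ 8, so there is no saddle point; optimal play is mixed.
Let Row play a1 with probability p. Expected payoff against E: 8p + 4(1−p) = 4p + 4; against W: 5p + 9(1−p) = −4p + 9.
Setting these equal: 4p + 4 = −4p + 9 ⇒ 8p = 5 ⇒ p = 5/8, and the value is (4)·(5/8) + 4 = 13/2.
For Column: with q = P(E), equating a1's and a2's payoffs gives 3q + 5 = −5q + 9 ⇒ q = 1/2.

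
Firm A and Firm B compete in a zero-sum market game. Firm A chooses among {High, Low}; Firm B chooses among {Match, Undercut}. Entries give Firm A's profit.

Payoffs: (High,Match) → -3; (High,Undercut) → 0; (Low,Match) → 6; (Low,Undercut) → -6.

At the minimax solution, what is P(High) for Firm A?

4/5

Row minima: High → -3, Low → -6; maximin = -3.
Column maxima: Match → 6, Undercut → 0; minimax = 0.
-3 ≠ 0, so there is no saddle point; optimal play is mixed.
Let Firm A play High with probability p. Expected payoff against Match: (-3)p + 6(1−p) = −9p + 6; against Undercut: 0p + (-6)(1−p) = 6p − 6.
Setting these equal: −9p + 6 = 6p − 6 ⇒ −15p = -12 ⇒ p = 4/5, and the value is (-9)·(4/5) + 6 = -6/5.
For Firm B: with q = P(Match), equating High's and Low's payoffs gives −3q = 12q − 6 ⇒ q = 2/5.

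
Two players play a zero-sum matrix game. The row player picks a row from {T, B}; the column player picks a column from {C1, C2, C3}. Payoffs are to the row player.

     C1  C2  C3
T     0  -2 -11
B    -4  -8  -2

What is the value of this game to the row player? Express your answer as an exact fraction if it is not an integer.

Row minima: T → -11, B → -8; maximin = -8.
Column maxima: C1 → 0, C2 → -2, C3 → -2; minimax = -2.
-8 ≠ -2, so there is no saddle point; optimal play is mixed.
C1 is strictly dominated by C2 (it gives the row player strictly more in every row), so the column player never plays it.
On the remaining 2×2 (T, B vs C2, C3):
Let the row player play T with probability p. Expected payoff against C2: (-2)p + (-8)(1−p) = 6p − 8; against C3: (-11)p + (-2)(1−p) = −9p − 2.
Setting these equal: 6p − 8 = −9p − 2 ⇒ 15p = 6 ⇒ p = 2/5, and the value is (6)·(2/5) − 8 = -28/5.
For the column player: with q = P(C2), equating T's and B's payoffs gives 9q − 11 = −6q − 2 ⇒ q = 3/5.

-28/5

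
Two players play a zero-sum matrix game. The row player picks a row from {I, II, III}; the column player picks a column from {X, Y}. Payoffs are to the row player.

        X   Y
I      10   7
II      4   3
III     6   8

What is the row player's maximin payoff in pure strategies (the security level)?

7

Row minima: I → 7, II → 3, III → 6.
The best of these is 7.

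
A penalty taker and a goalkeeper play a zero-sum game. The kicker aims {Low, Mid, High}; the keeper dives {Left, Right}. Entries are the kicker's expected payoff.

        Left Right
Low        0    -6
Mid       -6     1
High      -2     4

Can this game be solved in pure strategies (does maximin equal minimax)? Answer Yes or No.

Row minima: Low → -6, Mid → -6, High → -2; maximin = -2.
Column maxima: Left → 0, Right → 4; minimax = 0.
-2 ≠ 0, so no pure-strategy equilibrium exists.

No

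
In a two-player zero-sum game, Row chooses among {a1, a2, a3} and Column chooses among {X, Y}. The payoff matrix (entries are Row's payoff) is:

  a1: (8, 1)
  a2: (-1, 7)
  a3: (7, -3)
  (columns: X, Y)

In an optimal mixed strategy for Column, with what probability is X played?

2/5

Row minima: a1 → 1, a2 → -1, a3 → -3; maximin = 1.
Column maxima: X → 8, Y → 7; minimax = 7.
1 ≠ 7, so there is no saddle point; optimal play is mixed.
a3 is strictly dominated by a1, so Row never plays it.
On the remaining 2×2 (a1, a2 vs X, Y):
Let Row play a1 with probability p. Expected payoff against X: 8p + (-1)(1−p) = 9p − 1; against Y: 1p + 7(1−p) = −6p + 7.
Setting these equal: 9p − 1 = −6p + 7 ⇒ 15p = 8 ⇒ p = 8/15, and the value is (9)·(8/15) − 1 = 19/5.
For Column: with q = P(X), equating a1's and a2's payoffs gives 7q + 1 = −8q + 7 ⇒ q = 2/5.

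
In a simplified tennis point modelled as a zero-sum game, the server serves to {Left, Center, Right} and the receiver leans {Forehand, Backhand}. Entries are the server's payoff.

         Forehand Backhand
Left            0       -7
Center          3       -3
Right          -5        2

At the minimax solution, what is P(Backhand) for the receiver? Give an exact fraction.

Row minima: Left → -7, Center → -3, Right → -5; maximin = -3.
Column maxima: Forehand → 3, Backhand → 2; minimax = 2.
-3 ≠ 2, so there is no saddle point; optimal play is mixed.
Left is strictly dominated by Center, so the server never plays it.
On the remaining 2×2 (Center, Right vs Forehand, Backhand):
Let the server play Center with probability p. Expected payoff against Forehand: 3p + (-5)(1−p) = 8p − 5; against Backhand: (-3)p + 2(1−p) = −5p + 2.
Setting these equal: 8p − 5 = −5p + 2 ⇒ 13p = 7 ⇒ p = 7/13, and the value is (8)·(7/13) − 5 = -9/13.
For the receiver: with q = P(Forehand), equating Center's and Right's payoffs gives 6q − 3 = −7q + 2 ⇒ q = 5/13.

8/13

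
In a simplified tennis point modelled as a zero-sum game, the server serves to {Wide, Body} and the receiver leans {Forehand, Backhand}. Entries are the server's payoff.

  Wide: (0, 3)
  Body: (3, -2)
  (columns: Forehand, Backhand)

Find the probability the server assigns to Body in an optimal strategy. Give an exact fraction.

Row minima: Wide → 0, Body → -2; maximin = 0.
Column maxima: Forehand → 3, Backhand → 3; minimax = 3.
0 ≠ 3, so there is no saddle point; optimal play is mixed.
Let the server play Wide with probability p. Expected payoff against Forehand: 0p + 3(1−p) = −3p + 3; against Backhand: 3p + (-2)(1−p) = 5p − 2.
Setting these equal: −3p + 3 = 5p − 2 ⇒ −8p = -5 ⇒ p = 5/8, and the value is (-3)·(5/8) + 3 = 9/8.
For the receiver: with q = P(Forehand), equating Wide's and Body's payoffs gives −3q + 3 = 5q − 2 ⇒ q = 5/8.

3/8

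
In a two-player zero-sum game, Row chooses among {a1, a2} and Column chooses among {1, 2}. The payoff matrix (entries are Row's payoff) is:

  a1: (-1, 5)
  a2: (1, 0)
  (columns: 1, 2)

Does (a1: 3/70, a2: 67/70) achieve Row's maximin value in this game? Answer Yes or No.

Against 1 this mix gives (3/70)·(-1) + (67/70)·1 = 32/35.
Against 2 this mix gives (3/70)·5 + (67/70)·0 = 3/14.
Column will play 2, holding Row to 3/14. Shifting weight toward the row that does better against 2 would raise this floor (the equalizing mix achieves 5/7 against both 2 and 1), so the proposed strategy is not optimal.

No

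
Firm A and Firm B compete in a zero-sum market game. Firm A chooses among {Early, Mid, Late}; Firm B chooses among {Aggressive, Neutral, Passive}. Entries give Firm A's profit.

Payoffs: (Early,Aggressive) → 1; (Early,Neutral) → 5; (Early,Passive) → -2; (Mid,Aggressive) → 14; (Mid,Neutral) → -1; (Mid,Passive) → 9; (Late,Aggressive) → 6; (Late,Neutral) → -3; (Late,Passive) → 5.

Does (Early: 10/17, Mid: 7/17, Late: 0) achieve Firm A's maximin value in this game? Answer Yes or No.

Yes

Against Aggressive this mix gives (10/17)·1 + (7/17)·14 = 108/17.
Against Neutral this mix gives (10/17)·5 + (7/17)·(-1) = 43/17.
Against Passive this mix gives (10/17)·(-2) + (7/17)·9 = 43/17.
All of Firm B's active replies (Neutral, Passive) yield 43/17, and no column does worse for Firm A. The mix makes Firm B indifferent and guarantees 43/17, so it is optimal.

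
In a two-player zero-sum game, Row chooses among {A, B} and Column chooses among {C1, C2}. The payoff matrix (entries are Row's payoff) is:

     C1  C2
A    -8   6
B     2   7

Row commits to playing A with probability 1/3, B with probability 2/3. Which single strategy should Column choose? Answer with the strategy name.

If Column plays C1, Row's expected payoff is (1/3)·(-8) + (2/3)·2 = -4/3.
If Column plays C2, Row's expected payoff is (1/3)·6 + (2/3)·7 = 20/3.
Column minimizes Row's payoff; the smallest is -4/3, so the best response is C1.

C1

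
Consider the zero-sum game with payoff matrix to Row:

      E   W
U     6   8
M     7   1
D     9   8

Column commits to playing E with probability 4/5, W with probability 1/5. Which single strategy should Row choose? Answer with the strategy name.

Expected payoff of U: (4/5)·6 + (1/5)·8 = 32/5.
Expected payoff of M: (4/5)·7 + (1/5)·1 = 29/5.
Expected payoff of D: (4/5)·9 + (1/5)·8 = 44/5.
The largest is 44/5, so Row's best response is D.

D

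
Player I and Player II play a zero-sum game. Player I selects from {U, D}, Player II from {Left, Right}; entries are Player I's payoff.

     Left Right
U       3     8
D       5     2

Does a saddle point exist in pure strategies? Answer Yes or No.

No

Row minima: U → 3, D → 2; maximin = 3.
Column maxima: Left → 5, Right → 8; minimax = 5.
3 ≠ 5, so no pure-strategy equilibrium exists.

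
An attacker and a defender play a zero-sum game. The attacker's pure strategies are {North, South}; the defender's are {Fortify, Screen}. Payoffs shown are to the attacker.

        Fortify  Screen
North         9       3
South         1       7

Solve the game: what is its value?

Row minima: North → 3, South → 1; maximin = 3.
Column maxima: Fortify → 9, Screen → 7; minimax = 7.
3 ≠ 7, so there is no saddle point; optimal play is mixed.
Let the attacker play North with probability p. Expected payoff against Fortify: 9p + 1(1−p) = 8p + 1; against Screen: 3p + 7(1−p) = −4p + 7.
Setting these equal: 8p + 1 = −4p + 7 ⇒ 12p = 6 ⇒ p = 1/2, and the value is (8)·(1/2) + 1 = 5.
For the defender: with q = P(Fortify), equating North's and South's payoffs gives 6q + 3 = −6q + 7 ⇒ q = 1/3.

5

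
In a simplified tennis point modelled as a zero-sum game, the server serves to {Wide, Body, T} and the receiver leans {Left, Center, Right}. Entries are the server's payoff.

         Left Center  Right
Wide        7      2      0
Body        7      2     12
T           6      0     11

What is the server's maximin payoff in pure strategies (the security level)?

Row minima: Wide → 0, Body → 2, T → 0.
The best of these is 2.

2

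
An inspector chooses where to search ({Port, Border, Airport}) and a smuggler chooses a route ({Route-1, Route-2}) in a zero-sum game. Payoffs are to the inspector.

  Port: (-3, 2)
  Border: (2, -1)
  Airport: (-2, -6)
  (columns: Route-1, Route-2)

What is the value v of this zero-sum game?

1/8

Row minima: Port → -3, Border → -1, Airport → -6; maximin = -1.
Column maxima: Route-1 → 2, Route-2 → 2; minimax = 2.
-1 ≠ 2, so there is no saddle point; optimal play is mixed.
Airport is strictly dominated by Border, so the inspector never plays it.
On the remaining 2×2 (Port, Border vs Route-1, Route-2):
Let the inspector play Port with probability p. Expected payoff against Route-1: (-3)p + 2(1−p) = −5p + 2; against Route-2: 2p + (-1)(1−p) = 3p − 1.
Setting these equal: −5p + 2 = 3p − 1 ⇒ −8p = -3 ⇒ p = 3/8, and the value is (-5)·(3/8) + 2 = 1/8.
For the smuggler: with q = P(Route-1), equating Port's and Border's payoffs gives −5q + 2 = 3q − 1 ⇒ q = 3/8.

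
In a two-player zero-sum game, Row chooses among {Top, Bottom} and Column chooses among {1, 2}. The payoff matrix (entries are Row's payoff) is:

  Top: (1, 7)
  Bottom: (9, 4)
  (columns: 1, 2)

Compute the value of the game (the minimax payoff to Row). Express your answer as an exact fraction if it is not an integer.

59/11

Row minima: Top → 1, Bottom → 4; maximin = 4.
Column maxima: 1 → 9, 2 → 7; minimax = 7.
4 ≠ 7, so there is no saddle point; optimal play is mixed.
Let Row play Top with probability p. Expected payoff against 1: 1p + 9(1−p) = −8p + 9; against 2: 7p + 4(1−p) = 3p + 4.
Setting these equal: −8p + 9 = 3p + 4 ⇒ −11p = -5 ⇒ p = 5/11, and the value is (-8)·(5/11) + 9 = 59/11.
For Column: with q = P(1), equating Top's and Bottom's payoffs gives −6q + 7 = 5q + 4 ⇒ q = 3/11.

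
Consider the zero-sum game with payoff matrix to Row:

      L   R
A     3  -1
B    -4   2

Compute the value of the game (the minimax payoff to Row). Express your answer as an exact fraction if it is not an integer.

1/5

Row minima: A → -1, B → -4; maximin = -1.
Column maxima: L → 3, R → 2; minimax = 2.
-1 ≠ 2, so there is no saddle point; optimal play is mixed.
Let Row play A with probability p. Expected payoff against L: 3p + (-4)(1−p) = 7p − 4; against R: (-1)p + 2(1−p) = −3p + 2.
Setting these equal: 7p − 4 = −3p + 2 ⇒ 10p = 6 ⇒ p = 3/5, and the value is (7)·(3/5) − 4 = 1/5.
For Column: with q = P(L), equating A's and B's payoffs gives 4q − 1 = −6q + 2 ⇒ q = 3/10.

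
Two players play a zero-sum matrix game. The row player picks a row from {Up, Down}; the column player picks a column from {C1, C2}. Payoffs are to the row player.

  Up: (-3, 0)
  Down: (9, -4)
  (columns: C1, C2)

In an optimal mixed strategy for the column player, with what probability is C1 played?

1/4

Row minima: Up → -3, Down → -4; maximin = -3.
Column maxima: C1 → 9, C2 → 0; minimax = 0.
-3 ≠ 0, so there is no saddle point; optimal play is mixed.
Let the row player play Up with probability p. Expected payoff against C1: (-3)p + 9(1−p) = −12p + 9; against C2: 0p + (-4)(1−p) = 4p − 4.
Setting these equal: −12p + 9 = 4p − 4 ⇒ −16p = -13 ⇒ p = 13/16, and the value is (-12)·(13/16) + 9 = -3/4.
For the column player: with q = P(C1), equating Up's and Down's payoffs gives −3q = 13q − 4 ⇒ q = 1/4.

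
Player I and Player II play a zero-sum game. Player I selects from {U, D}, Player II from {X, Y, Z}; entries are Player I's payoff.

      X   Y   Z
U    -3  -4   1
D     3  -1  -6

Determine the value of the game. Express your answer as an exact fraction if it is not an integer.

-5/2

Row minima: U → -4, D → -6; maximin = -4.
Column maxima: X → 3, Y → -1, Z → 1; minimax = -1.
-4 ≠ -1, so there is no saddle point; optimal play is mixed.
X is strictly dominated by Y (it gives Player I strictly more in every row), so Player II never plays it.
On the remaining 2×2 (U, D vs Y, Z):
Let Player I play U with probability p. Expected payoff against Y: (-4)p + (-1)(1−p) = −3p − 1; against Z: 1p + (-6)(1−p) = 7p − 6.
Setting these equal: −3p − 1 = 7p − 6 ⇒ −10p = -5 ⇒ p = 1/2, and the value is (-3)·(1/2) − 1 = -5/2.
For Player II: with q = P(Y), equating U's and D's payoffs gives −5q + 1 = 5q − 6 ⇒ q = 7/10.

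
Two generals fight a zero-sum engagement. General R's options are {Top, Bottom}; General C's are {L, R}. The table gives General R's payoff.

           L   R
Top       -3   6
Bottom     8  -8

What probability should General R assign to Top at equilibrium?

Row minima: Top → -3, Bottom → -8; maximin = -3.
Column maxima: L → 8, R → 6; minimax = 6.
-3 ≠ 6, so there is no saddle point; optimal play is mixed.
Let General R play Top with probability p. Expected payoff against L: (-3)p + 8(1−p) = −11p + 8; against R: 6p + (-8)(1−p) = 14p − 8.
Setting these equal: −11p + 8 = 14p − 8 ⇒ −25p = -16 ⇒ p = 16/25, and the value is (-11)·(16/25) + 8 = 24/25.
For General C: with q = P(L), equating Top's and Bottom's payoffs gives −9q + 6 = 16q − 8 ⇒ q = 14/25.

16/25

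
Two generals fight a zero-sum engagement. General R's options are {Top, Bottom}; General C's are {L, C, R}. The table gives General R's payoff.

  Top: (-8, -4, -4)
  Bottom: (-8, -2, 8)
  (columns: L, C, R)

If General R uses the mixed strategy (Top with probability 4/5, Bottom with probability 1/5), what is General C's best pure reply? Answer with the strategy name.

If General C plays L, General R's expected payoff is (4/5)·(-8) + (1/5)·(-8) = -8.
If General C plays C, General R's expected payoff is (4/5)·(-4) + (1/5)·(-2) = -18/5.
If General C plays R, General R's expected payoff is (4/5)·(-4) + (1/5)·8 = -8/5.
General C minimizes General R's payoff; the smallest is -8, so the best response is L.

L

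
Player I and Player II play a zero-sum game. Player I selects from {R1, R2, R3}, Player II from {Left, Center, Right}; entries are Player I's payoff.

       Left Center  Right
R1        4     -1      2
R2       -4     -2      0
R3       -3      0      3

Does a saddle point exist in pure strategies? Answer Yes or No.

Row minima: R1 → -1, R2 → -4, R3 → -3; maximin = -1.
Column maxima: Left → 4, Center → 0, Right → 3; minimax = 0.
-1 ≠ 0, so no pure-strategy equilibrium exists.

No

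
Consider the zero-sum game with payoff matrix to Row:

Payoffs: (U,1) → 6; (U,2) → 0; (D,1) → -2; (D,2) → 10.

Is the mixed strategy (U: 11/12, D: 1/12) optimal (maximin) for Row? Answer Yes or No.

No

Against 1 this mix gives (11/12)·6 + (1/12)·(-2) = 16/3.
Against 2 this mix gives (11/12)·0 + (1/12)·10 = 5/6.
Column will play 2, holding Row to 5/6. Shifting weight toward the row that does better against 2 would raise this floor (the equalizing mix achieves 10/3 against both 2 and 1), so the proposed strategy is not optimal.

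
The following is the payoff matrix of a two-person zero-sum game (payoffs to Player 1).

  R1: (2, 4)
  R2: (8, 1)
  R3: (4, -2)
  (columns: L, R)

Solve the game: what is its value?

Row minima: R1 → 2, R2 → 1, R3 → -2; maximin = 2.
Column maxima: L → 8, R → 4; minimax = 4.
2 ≠ 4, so there is no saddle point; optimal play is mixed.
R3 is strictly dominated by R2, so Player 1 never plays it.
On the remaining 2×2 (R1, R2 vs L, R):
Let Player 1 play R1 with probability p. Expected payoff against L: 2p + 8(1−p) = −6p + 8; against R: 4p + 1(1−p) = 3p + 1.
Setting these equal: −6p + 8 = 3p + 1 ⇒ −9p = -7 ⇒ p = 7/9, and the value is (-6)·(7/9) + 8 = 10/3.
For Player 2: with q = P(L), equating R1's and R2's payoffs gives −2q + 4 = 7q + 1 ⇒ q = 1/3.

10/3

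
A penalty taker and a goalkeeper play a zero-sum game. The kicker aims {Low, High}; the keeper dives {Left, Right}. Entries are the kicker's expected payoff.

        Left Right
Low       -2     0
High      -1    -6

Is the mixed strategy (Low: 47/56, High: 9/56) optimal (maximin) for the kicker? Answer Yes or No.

Against Left this mix gives (47/56)·(-2) + (9/56)·(-1) = -103/56.
Against Right this mix gives (47/56)·0 + (9/56)·(-6) = -27/28.
The keeper will play Left, holding the kicker to -103/56. Shifting weight toward the row that does better against Left would raise this floor (the equalizing mix achieves -12/7 against both Left and Right), so the proposed strategy is not optimal.

No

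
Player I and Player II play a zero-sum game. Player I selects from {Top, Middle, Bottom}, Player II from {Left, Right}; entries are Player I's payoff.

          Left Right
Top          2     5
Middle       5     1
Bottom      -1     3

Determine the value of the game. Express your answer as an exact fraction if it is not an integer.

Row minima: Top → 2, Middle → 1, Bottom → -1; maximin = 2.
Column maxima: Left → 5, Right → 5; minimax = 5.
2 ≠ 5, so there is no saddle point; optimal play is mixed.
Bottom is strictly dominated by Top, so Player I never plays it.
On the remaining 2×2 (Top, Middle vs Left, Right):
Let Player I play Top with probability p. Expected payoff against Left: 2p + 5(1−p) = −3p + 5; against Right: 5p + 1(1−p) = 4p + 1.
Setting these equal: −3p + 5 = 4p + 1 ⇒ −7p = -4 ⇒ p = 4/7, and the value is (-3)·(4/7) + 5 = 23/7.
For Player II: with q = P(Left), equating Top's and Middle's payoffs gives −3q + 5 = 4q + 1 ⇒ q = 4/7.

23/7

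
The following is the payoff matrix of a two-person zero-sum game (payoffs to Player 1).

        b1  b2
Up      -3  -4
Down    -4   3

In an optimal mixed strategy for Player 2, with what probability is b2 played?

1/8

Row minima: Up → -4, Down → -4; maximin = -4.
Column maxima: b1 → -3, b2 → 3; minimax = -3.
-4 ≠ -3, so there is no saddle point; optimal play is mixed.
Let Player 1 play Up with probability p. Expected payoff against b1: (-3)p + (-4)(1−p) = p − 4; against b2: (-4)p + 3(1−p) = −7p + 3.
Setting these equal: p − 4 = −7p + 3 ⇒ 8p = 7 ⇒ p = 7/8, and the value is (1)·(7/8) − 4 = -25/8.
For Player 2: with q = P(b1), equating Up's and Down's payoffs gives q − 4 = −7q + 3 ⇒ q = 7/8.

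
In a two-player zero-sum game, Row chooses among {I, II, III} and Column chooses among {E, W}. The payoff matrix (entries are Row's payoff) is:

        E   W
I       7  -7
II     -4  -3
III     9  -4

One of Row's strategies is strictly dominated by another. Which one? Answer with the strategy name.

III gives a strictly higher payoff than I against every column: 9 > 7, -4 > -7.
So I is strictly dominated and Row never plays it.

I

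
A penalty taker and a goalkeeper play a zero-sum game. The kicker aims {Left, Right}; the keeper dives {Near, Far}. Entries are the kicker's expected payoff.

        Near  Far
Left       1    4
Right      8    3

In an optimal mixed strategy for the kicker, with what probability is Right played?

3/8

Row minima: Left → 1, Right → 3; maximin = 3.
Column maxima: Near → 8, Far → 4; minimax = 4.
3 ≠ 4, so there is no saddle point; optimal play is mixed.
Let the kicker play Left with probability p. Expected payoff against Near: 1p + 8(1−p) = −7p + 8; against Far: 4p + 3(1−p) = p + 3.
Setting these equal: −7p + 8 = p + 3 ⇒ −8p = -5 ⇒ p = 5/8, and the value is (-7)·(5/8) + 8 = 29/8.
For the keeper: with q = P(Near), equating Left's and Right's payoffs gives −3q + 4 = 5q + 3 ⇒ q = 1/8.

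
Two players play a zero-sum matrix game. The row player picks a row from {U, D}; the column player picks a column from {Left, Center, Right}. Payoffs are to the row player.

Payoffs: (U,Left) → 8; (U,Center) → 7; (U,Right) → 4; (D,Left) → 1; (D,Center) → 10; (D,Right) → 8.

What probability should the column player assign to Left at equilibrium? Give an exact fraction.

Row minima: U → 4, D → 1; maximin = 4.
Column maxima: Left → 8, Center → 10, Right → 8; minimax = 8.
4 ≠ 8, so there is no saddle point; optimal play is mixed.
Center is strictly dominated by Right (it gives the row player strictly more in every row), so the column player never plays it.
On the remaining 2×2 (U, D vs Left, Right):
Let the row player play U with probability p. Expected payoff against Left: 8p + 1(1−p) = 7p + 1; against Right: 4p + 8(1−p) = −4p + 8.
Setting these equal: 7p + 1 = −4p + 8 ⇒ 11p = 7 ⇒ p = 7/11, and the value is (7)·(7/11) + 1 = 60/11.
For the column player: with q = P(Left), equating U's and D's payoffs gives 4q + 4 = −7q + 8 ⇒ q = 4/11.

4/11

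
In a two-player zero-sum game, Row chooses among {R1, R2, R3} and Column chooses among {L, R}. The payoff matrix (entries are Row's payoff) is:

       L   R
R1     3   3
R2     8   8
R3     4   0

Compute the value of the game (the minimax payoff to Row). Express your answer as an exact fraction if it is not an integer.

Row minima: R1 → 3, R2 → 8, R3 → 0; maximin = 8.
Column maxima: L → 8, R → 8; minimax = 8.
Since maximin = minimax = 8, there is a saddle point and the value is 8.

8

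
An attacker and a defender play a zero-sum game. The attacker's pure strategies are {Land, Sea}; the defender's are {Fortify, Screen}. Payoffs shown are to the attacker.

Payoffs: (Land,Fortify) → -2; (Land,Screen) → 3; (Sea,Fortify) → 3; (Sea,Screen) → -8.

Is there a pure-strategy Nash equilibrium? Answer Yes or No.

Row minima: Land → -2, Sea → -8; maximin = -2.
Column maxima: Fortify → 3, Screen → 3; minimax = 3.
-2 ≠ 3, so no pure-strategy equilibrium exists.

No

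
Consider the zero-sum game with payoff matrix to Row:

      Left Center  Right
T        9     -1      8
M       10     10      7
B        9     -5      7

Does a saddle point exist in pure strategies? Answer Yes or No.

No

Row minima: T → -1, M → 7, B → -5; maximin = 7.
Column maxima: Left → 10, Center → 10, Right → 8; minimax = 8.
7 ≠ 8, so no pure-strategy equilibrium exists.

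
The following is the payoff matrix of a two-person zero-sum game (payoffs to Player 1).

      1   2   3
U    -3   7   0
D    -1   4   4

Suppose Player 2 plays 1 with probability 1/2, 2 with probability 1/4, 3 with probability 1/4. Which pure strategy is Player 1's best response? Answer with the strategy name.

D

Expected payoff of U: (1/2)·(-3) + (1/4)·7 + (1/4)·0 = 1/4.
Expected payoff of D: (1/2)·(-1) + (1/4)·4 + (1/4)·4 = 3/2.
The largest is 3/2, so Player 1's best response is D.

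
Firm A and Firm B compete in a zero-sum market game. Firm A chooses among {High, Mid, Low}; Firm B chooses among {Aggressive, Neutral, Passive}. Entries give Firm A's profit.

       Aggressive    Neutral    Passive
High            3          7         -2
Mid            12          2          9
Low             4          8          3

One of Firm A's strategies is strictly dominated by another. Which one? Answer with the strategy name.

High

Low gives a strictly higher payoff than High against every column: 4 > 3, 8 > 7, 3 > -2.
So High is strictly dominated and Firm A never plays it.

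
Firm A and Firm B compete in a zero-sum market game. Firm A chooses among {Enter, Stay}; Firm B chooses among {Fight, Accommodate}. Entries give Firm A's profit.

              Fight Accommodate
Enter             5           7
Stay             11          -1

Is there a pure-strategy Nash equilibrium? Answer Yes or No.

No

Row minima: Enter → 5, Stay → -1; maximin = 5.
Column maxima: Fight → 11, Accommodate → 7; minimax = 7.
5 ≠ 7, so no pure-strategy equilibrium exists.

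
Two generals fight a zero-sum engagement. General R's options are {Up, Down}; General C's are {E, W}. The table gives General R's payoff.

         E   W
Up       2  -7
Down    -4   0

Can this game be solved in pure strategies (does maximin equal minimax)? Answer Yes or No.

No

Row minima: Up → -7, Down → -4; maximin = -4.
Column maxima: E → 2, W → 0; minimax = 0.
-4 ≠ 0, so no pure-strategy equilibrium exists.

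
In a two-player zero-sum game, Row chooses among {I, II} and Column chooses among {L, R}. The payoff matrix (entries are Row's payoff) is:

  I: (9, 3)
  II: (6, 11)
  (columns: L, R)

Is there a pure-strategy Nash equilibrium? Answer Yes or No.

Row minima: I → 3, II → 6; maximin = 6.
Column maxima: L → 9, R → 11; minimax = 9.
6 ≠ 9, so no pure-strategy equilibrium exists.

No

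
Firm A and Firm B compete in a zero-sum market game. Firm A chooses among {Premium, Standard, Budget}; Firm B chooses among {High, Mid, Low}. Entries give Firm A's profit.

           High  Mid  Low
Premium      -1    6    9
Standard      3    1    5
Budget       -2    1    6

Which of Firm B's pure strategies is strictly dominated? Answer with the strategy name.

High holds Firm A's payoff strictly below Low in every row: -1 < 9, 3 < 5, -2 < 6.
So Low is strictly dominated for Firm B.

Low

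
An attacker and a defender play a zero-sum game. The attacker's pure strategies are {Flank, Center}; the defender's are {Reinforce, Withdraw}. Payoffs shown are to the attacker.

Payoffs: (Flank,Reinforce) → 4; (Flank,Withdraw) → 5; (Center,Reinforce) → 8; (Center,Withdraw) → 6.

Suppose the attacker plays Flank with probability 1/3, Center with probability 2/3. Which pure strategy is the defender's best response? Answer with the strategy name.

Withdraw

If the defender plays Reinforce, the attacker's expected payoff is (1/3)·4 + (2/3)·8 = 20/3.
If the defender plays Withdraw, the attacker's expected payoff is (1/3)·5 + (2/3)·6 = 17/3.
The defender minimizes the attacker's payoff; the smallest is 17/3, so the best response is Withdraw.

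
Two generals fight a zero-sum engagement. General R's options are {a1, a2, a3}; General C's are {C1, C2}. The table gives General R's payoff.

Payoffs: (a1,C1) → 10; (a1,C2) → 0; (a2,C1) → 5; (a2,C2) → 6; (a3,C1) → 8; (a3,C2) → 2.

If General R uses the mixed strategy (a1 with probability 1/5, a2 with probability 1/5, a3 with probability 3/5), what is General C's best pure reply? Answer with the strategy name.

If General C plays C1, General R's expected payoff is (1/5)·10 + (1/5)·5 + (3/5)·8 = 39/5.
If General C plays C2, General R's expected payoff is (1/5)·0 + (1/5)·6 + (3/5)·2 = 12/5.
General C minimizes General R's payoff; the smallest is 12/5, so the best response is C2.

C2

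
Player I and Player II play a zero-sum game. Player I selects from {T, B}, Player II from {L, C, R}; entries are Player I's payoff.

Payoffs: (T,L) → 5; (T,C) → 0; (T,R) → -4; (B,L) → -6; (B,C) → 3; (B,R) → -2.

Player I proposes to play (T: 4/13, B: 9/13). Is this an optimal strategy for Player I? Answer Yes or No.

Against L this mix gives (4/13)·5 + (9/13)·(-6) = -34/13.
Against C this mix gives (4/13)·0 + (9/13)·3 = 27/13.
Against R this mix gives (4/13)·(-4) + (9/13)·(-2) = -34/13.
All of Player II's active replies (L, R) yield -34/13, and no column does worse for Player I. The mix makes Player II indifferent and guarantees -34/13, so it is optimal.

Yes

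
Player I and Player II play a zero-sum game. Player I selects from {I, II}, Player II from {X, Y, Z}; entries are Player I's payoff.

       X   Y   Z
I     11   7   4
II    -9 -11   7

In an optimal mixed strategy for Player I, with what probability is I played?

Row minima: I → 4, II → -11; maximin = 4.
Column maxima: X → 11, Y → 7, Z → 7; minimax = 7.
4 ≠ 7, so there is no saddle point; optimal play is mixed.
X is strictly dominated by Y (it gives Player I strictly more in every row), so Player II never plays it.
On the remaining 2×2 (I, II vs Y, Z):
Let Player I play I with probability p. Expected payoff against Y: 7p + (-11)(1−p) = 18p − 11; against Z: 4p + 7(1−p) = −3p + 7.
Setting these equal: 18p − 11 = −3p + 7 ⇒ 21p = 18 ⇒ p = 6/7, and the value is (18)·(6/7) − 11 = 31/7.
For Player II: with q = P(Y), equating I's and II's payoffs gives 3q + 4 = −18q + 7 ⇒ q = 1/7.

6/7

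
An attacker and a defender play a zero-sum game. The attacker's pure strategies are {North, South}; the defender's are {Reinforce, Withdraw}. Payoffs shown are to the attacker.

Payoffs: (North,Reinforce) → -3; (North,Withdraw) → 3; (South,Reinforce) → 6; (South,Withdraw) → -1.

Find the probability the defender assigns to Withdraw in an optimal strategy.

Row minima: North → -3, South → -1; maximin = -1.
Column maxima: Reinforce → 6, Withdraw → 3; minimax = 3.
-1 ≠ 3, so there is no saddle point; optimal play is mixed.
Let the attacker play North with probability p. Expected payoff against Reinforce: (-3)p + 6(1−p) = −9p + 6; against Withdraw: 3p + (-1)(1−p) = 4p − 1.
Setting these equal: −9p + 6 = 4p − 1 ⇒ −13p = -7 ⇒ p = 7/13, and the value is (-9)·(7/13) + 6 = 15/13.
For the defender: with q = P(Reinforce), equating North's and South's payoffs gives −6q + 3 = 7q − 1 ⇒ q = 4/13.

9/13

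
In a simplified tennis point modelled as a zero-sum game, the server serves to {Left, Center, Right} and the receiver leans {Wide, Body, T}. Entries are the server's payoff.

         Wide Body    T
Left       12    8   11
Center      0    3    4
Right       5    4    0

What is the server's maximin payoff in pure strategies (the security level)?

Row minima: Left → 8, Center → 0, Right → 0.
The best of these is 8.

8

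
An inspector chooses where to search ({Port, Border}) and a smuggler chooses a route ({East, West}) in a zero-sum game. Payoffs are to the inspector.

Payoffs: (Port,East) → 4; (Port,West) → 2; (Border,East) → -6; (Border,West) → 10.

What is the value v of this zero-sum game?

Row minima: Port → 2, Border → -6; maximin = 2.
Column maxima: East → 4, West → 10; minimax = 4.
2 ≠ 4, so there is no saddle point; optimal play is mixed.
Let the inspector play Port with probability p. Expected payoff against East: 4p + (-6)(1−p) = 10p − 6; against West: 2p + 10(1−p) = −8p + 10.
Setting these equal: 10p − 6 = −8p + 10 ⇒ 18p = 16 ⇒ p = 8/9, and the value is (10)·(8/9) − 6 = 26/9.
For the smuggler: with q = P(East), equating Port's and Border's payoffs gives 2q + 2 = −16q + 10 ⇒ q = 4/9.

26/9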